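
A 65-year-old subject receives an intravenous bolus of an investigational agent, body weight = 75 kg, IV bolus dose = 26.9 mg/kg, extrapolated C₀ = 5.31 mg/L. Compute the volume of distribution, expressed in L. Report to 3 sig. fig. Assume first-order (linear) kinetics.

Dose = 26.9 × 75 = 2018 mg
Vd = Dose / C₀ = 2018 / 5.31 = 380.0 L

380 L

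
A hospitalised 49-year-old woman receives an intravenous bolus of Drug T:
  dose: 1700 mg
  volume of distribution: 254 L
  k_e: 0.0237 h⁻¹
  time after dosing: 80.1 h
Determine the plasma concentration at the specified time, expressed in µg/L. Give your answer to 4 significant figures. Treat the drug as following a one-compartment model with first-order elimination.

C₀ = Dose / Vd = 1700 / 254 = 6.693 mg/L
C = C₀ · e^(−k·t) = 6.693 × e^(−0.02370 × 80.1)
  = 6.693 × 0.1498 = 1.003 mg/L
Convert: 1.003 mg/L × 1000 = 1003 µg/L

1003 µg/L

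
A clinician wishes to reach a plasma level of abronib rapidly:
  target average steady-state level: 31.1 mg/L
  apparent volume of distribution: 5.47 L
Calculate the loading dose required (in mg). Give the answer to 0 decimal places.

LD = Css × Vd = 31.1 × 5.47 = 170.1 mg

170 mg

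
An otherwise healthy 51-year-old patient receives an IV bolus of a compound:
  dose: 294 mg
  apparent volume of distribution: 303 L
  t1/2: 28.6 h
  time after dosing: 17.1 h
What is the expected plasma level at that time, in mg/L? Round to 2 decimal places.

C₀ = Dose / Vd = 294.0 / 303 = 0.9703 mg/L
k = ln2 / t½ = 0.693147 / 28.6 = 0.02424 h⁻¹
C = C₀ · e^(−k·t) = 0.9703 × e^(−0.02424 × 17.1)
  = 0.9703 × 0.6607 = 0.6411 mg/L

0.64 mg/L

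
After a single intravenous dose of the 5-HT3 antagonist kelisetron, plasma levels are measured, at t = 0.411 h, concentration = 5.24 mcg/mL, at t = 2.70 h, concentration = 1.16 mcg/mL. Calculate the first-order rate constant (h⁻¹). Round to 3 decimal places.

k = ln(C₁/C₂) / (t₂ − t₁) = ln(5.24/1.16) / (2.70 − 0.411)
  = 1.508 / 2.289 = 0.6588 h⁻¹

0.659 h⁻¹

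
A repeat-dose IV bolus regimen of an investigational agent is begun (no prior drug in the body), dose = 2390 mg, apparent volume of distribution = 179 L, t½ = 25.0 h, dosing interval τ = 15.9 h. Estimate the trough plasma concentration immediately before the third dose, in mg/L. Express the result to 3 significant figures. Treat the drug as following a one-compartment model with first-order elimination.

C₀ per dose = Dose / Vd = 2390 / 179 = 13.35 mg/L
k = ln2 / t½ = 0.693147 / 25.0 = 0.02773 h⁻¹
Fraction remaining after one interval: r = e^(−kτ) = e^(−0.02773 × 15.9) = 0.6435
Before dose 3, 2 doses have been given (aged 1τ, 2τ).
C_trough = C₀ × (r + r²) = 13.35 × (0.6435 + 0.4141) = 14.12 mg/L

14.1 mg/L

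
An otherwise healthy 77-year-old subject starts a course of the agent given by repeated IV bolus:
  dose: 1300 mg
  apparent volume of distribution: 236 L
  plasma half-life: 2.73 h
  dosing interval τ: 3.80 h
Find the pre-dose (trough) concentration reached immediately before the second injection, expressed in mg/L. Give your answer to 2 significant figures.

C₀ per dose = Dose / Vd = 1300 / 236 = 5.508 mg/L
k = ln2 / t½ = 0.693147 / 2.73 = 0.2539 h⁻¹
Fraction remaining after one interval: r = e^(−kτ) = e^(−0.2539 × 3.80) = 0.3811
Before dose 2, 1 dose has been given (aged 1τ).
C_trough = C₀ × r = 5.508 × 0.3811 = 2.099 mg/L

2.1 mg/L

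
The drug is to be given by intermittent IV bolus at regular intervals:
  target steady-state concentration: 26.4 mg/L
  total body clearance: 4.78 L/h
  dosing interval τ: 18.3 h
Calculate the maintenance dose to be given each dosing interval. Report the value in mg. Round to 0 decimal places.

2309 mg

At steady state, Dose/τ = Css × CL.
Dose = Css × CL × τ = 26.4 × 4.780 × 18.3 = 2309 mg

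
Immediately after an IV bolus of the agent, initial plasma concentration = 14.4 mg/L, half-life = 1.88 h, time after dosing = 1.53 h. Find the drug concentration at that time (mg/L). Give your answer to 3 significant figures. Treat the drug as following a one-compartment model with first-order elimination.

k = ln2 / t½ = 0.693147 / 1.88 = 0.3687 h⁻¹
C = C₀ · e^(−k·t) = 14.40 × e^(−0.3687 × 1.53)
  = 14.40 × 0.5689 = 8.192 mg/L

8.19 mg/L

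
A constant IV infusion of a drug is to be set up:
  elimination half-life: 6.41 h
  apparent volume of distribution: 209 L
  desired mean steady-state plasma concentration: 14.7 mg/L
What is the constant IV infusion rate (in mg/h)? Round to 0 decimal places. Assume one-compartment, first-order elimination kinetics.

332 mg/h

k = ln2 / t½ = 0.693147 / 6.41 = 0.1081 h⁻¹
CL = k × Vd = 0.1081 × 209 = 22.59 L/h
At steady state, infusion rate R₀ = Css × CL = 14.7 × 22.59 = 332.1 mg/h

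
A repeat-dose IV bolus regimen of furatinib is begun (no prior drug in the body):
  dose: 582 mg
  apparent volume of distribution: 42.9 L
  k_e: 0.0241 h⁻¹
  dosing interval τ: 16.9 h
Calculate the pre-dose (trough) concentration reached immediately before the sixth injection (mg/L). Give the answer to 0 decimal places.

23 mg/L

C₀ per dose = Dose / Vd = 582 / 42.9 = 13.57 mg/L
Fraction remaining after one interval: r = e^(−kτ) = e^(−0.02410 × 16.9) = 0.6655
Before dose 6, 5 doses have been given (aged 1τ, 2τ, 3τ, 4τ, 5τ).
C_trough = C₀ × (r + r² + … + r^5) = C₀ × r(1−r^5)/(1−r)
        = 13.57 × 0.6655 × (1 − 0.1305) / (1 − 0.6655) = 23.47 mg/L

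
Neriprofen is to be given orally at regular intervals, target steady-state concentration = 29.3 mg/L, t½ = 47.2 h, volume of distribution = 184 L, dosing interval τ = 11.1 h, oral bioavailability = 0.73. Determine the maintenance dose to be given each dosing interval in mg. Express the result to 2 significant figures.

k = ln2 / t½ = 0.693147 / 47.2 = 0.01469 h⁻¹
CL = k × Vd = 0.01469 × 184 = 2.703 L/h
At steady state, F × (Dose/τ) = Css × CL.
Dose = Css × CL × τ / F = 29.3 × 2.703 × 11.1 / 0.73 = 1204 mg

1200 mg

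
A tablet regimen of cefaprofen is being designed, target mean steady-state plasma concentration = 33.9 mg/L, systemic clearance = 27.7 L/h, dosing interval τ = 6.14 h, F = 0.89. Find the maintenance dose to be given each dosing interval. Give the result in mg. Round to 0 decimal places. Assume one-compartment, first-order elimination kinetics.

6478 mg

At steady state, F × (Dose/τ) = Css × CL.
Dose = Css × CL × τ / F = 33.9 × 27.70 × 6.14 / 0.89 = 6478 mg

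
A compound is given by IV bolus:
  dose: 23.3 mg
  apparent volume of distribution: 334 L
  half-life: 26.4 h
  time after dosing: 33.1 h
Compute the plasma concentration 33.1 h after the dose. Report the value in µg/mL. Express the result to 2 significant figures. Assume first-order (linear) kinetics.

C₀ = Dose / Vd = 23.30 / 334 = 0.06976 mg/L
k = ln2 / t½ = 0.693147 / 26.4 = 0.02626 h⁻¹
C = C₀ · e^(−k·t) = 0.06976 × e^(−0.02626 × 33.1)
  = 0.06976 × 0.4193 = 0.02925 mg/L
(0.02925 mg/L = 0.02925 µg/mL)

0.029 µg/mL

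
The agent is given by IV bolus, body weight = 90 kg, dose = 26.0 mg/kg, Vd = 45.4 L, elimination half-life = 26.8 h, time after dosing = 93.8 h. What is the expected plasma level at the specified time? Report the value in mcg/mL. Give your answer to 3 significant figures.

Total dose = 26.0 × 90 = 2340 mg
C₀ = Dose / Vd = 2340 / 45.4 = 51.54 mg/L
k = ln2 / t½ = 0.693147 / 26.8 = 0.02586 h⁻¹
C = C₀ · e^(−k·t) = 51.54 × e^(−0.02586 × 93.8)
  = 51.54 × 0.08842 = 4.557 mg/L
(4.557 mg/L = 4.557 mcg/mL)

4.56 mcg/mL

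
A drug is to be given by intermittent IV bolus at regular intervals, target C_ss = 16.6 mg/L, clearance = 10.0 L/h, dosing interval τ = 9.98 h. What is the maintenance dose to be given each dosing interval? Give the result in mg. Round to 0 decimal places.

1657 mg

At steady state, Dose/τ = Css × CL.
Dose = Css × CL × τ = 16.6 × 10.00 × 9.98 = 1657 mg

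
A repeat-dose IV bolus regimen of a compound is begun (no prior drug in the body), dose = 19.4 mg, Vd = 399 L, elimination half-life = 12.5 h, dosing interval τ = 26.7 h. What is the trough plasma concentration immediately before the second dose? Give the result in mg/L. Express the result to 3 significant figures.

0.0111 mg/L

C₀ per dose = Dose / Vd = 19.4 / 399 = 0.04862 mg/L
k = ln2 / t½ = 0.693147 / 12.5 = 0.05545 h⁻¹
Fraction remaining after one interval: r = e^(−kτ) = e^(−0.05545 × 26.7) = 0.2275
Before dose 2, 1 dose has been given (aged 1τ).
C_trough = C₀ × r = 0.04862 × 0.2275 = 0.01106 mg/L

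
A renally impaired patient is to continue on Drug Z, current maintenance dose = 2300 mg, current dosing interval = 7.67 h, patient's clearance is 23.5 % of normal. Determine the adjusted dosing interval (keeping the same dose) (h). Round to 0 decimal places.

33 h

To keep the same average steady-state level, dosing rate must scale with clearance.
CL ratio = 23.5 / 100 = 0.2350
New interval (same dose) = 7.67 / 0.2350 = 32.64 h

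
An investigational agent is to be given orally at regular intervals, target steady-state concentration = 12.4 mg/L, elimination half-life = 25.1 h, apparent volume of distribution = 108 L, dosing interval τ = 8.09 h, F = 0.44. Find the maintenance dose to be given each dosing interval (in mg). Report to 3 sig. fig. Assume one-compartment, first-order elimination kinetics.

680 mg

k = ln2 / t½ = 0.693147 / 25.1 = 0.02762 h⁻¹
CL = k × Vd = 0.02762 × 108 = 2.983 L/h
At steady state, F × (Dose/τ) = Css × CL.
Dose = Css × CL × τ / F = 12.4 × 2.983 × 8.09 / 0.44 = 680.1 mg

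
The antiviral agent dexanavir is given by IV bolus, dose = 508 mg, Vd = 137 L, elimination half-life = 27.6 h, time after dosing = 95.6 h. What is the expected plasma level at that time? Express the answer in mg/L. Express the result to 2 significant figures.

C₀ = Dose / Vd = 508.0 / 137 = 3.708 mg/L
k = ln2 / t½ = 0.693147 / 27.6 = 0.02511 h⁻¹
C = C₀ · e^(−k·t) = 3.708 × e^(−0.02511 × 95.6)
  = 3.708 × 0.09067 = 0.3362 mg/L

0.34 mg/L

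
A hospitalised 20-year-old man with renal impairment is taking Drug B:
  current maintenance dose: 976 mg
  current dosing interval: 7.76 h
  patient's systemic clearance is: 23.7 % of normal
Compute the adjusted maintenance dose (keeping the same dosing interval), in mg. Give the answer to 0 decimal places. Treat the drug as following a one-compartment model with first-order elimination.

To keep the same average steady-state level, dosing rate must scale with clearance.
CL ratio = 23.7 / 100 = 0.2370
New dose (same interval) = 976 × 0.2370 = 231.3 mg

231 mg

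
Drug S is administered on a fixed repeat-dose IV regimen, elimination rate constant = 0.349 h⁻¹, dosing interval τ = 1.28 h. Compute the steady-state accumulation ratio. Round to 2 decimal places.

e^(−kτ) = e^(−0.3490 × 1.28) = 0.6397
Accumulation ratio R = 1 / (1 − e^(−kτ)) = 1 / (1 − 0.6397) = 2.775

2.78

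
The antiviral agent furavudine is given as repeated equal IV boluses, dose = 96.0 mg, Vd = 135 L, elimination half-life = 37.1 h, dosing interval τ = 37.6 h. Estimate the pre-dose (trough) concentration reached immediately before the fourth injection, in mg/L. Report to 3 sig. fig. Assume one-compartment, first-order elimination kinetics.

C₀ per dose = Dose / Vd = 96.0 / 135 = 0.7111 mg/L
k = ln2 / t½ = 0.693147 / 37.1 = 0.01868 h⁻¹
Fraction remaining after one interval: r = e^(−kτ) = e^(−0.01868 × 37.6) = 0.4954
Before dose 4, 3 doses have been given (aged 1τ, 2τ, 3τ).
C_trough = C₀ × (r + r² + … + r^3) = C₀ × r(1−r^3)/(1−r)
        = 0.7111 × 0.4954 × (1 − 0.1216) / (1 − 0.4954) = 0.6132 mg/L

0.613 mg/L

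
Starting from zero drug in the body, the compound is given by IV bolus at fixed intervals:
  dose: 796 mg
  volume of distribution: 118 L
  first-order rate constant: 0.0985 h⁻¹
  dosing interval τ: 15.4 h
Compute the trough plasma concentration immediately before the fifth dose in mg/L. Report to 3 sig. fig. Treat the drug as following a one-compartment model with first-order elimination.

1.89 mg/L

C₀ per dose = Dose / Vd = 796 / 118 = 6.746 mg/L
Fraction remaining after one interval: r = e^(−kτ) = e^(−0.09850 × 15.4) = 0.2194
Before dose 5, 4 doses have been given (aged 1τ, 2τ, 3τ, 4τ).
C_trough = C₀ × (r + r² + … + r^4) = C₀ × r(1−r^4)/(1−r)
        = 6.746 × 0.2194 × (1 − 0.002317) / (1 − 0.2194) = 1.892 mg/L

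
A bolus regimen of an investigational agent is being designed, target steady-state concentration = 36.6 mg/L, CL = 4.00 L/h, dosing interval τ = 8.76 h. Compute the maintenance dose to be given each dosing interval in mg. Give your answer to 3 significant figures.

At steady state, Dose/τ = Css × CL.
Dose = Css × CL × τ = 36.6 × 4.000 × 8.76 = 1282 mg

1280 mg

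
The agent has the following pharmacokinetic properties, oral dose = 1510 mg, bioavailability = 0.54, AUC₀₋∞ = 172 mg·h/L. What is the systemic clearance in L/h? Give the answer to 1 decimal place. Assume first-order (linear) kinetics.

CL = F·Dose / AUC = 0.54 × 1510 / 172 = 4.741 L/h

4.7 L/h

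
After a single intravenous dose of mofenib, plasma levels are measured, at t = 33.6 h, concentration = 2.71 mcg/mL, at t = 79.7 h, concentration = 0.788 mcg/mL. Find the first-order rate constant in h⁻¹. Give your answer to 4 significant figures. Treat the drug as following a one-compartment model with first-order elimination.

k = ln(C₁/C₂) / (t₂ − t₁) = ln(2.71/0.788) / (79.7 − 33.6)
  = 1.235 / 46.10 = 0.02679 h⁻¹

0.02679 h⁻¹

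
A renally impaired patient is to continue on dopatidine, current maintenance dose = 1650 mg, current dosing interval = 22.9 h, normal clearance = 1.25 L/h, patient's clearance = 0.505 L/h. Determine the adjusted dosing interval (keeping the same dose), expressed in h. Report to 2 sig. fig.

57 h

To keep the same average steady-state level, dosing rate must scale with clearance.
CL ratio = 0.505 / 1.25 = 0.4040
New interval (same dose) = 22.9 / 0.4040 = 56.68 h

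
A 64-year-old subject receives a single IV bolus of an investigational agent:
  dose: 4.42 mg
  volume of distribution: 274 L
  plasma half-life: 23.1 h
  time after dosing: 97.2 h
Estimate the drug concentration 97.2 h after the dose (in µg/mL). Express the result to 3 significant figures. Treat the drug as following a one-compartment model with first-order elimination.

0.000873 µg/mL

C₀ = Dose / Vd = 4.420 / 274 = 0.01613 mg/L
k = ln2 / t½ = 0.693147 / 23.1 = 0.03001 h⁻¹
C = C₀ · e^(−k·t) = 0.01613 × e^(−0.03001 × 97.2)
  = 0.01613 × 0.05410 = 0.0008726 mg/L
(0.0008726 mg/L = 0.0008726 µg/mL)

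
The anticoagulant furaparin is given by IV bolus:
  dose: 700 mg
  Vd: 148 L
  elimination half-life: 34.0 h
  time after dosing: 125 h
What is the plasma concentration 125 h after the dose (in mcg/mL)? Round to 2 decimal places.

C₀ = Dose / Vd = 700.0 / 148 = 4.730 mg/L
k = ln2 / t½ = 0.693147 / 34.0 = 0.02039 h⁻¹
C = C₀ · e^(−k·t) = 4.730 × e^(−0.02039 × 125)
  = 4.730 × 0.07818 = 0.3698 mg/L
(0.3698 mg/L = 0.3698 mcg/mL)

0.37 mcg/mL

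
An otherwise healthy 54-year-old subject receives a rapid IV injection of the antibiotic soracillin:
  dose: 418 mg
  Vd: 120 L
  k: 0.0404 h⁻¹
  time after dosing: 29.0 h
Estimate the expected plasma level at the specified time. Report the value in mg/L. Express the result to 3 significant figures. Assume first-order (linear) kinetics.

1.08 mg/L

C₀ = Dose / Vd = 418.0 / 120 = 3.483 mg/L
C = C₀ · e^(−k·t) = 3.483 × e^(−0.04040 × 29.0)
  = 3.483 × 0.3099 = 1.079 mg/L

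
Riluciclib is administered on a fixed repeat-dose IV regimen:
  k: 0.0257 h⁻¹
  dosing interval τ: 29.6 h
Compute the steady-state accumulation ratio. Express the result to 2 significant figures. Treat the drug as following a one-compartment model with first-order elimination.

e^(−kτ) = e^(−0.02570 × 29.6) = 0.4673
Accumulation ratio R = 1 / (1 − e^(−kτ)) = 1 / (1 − 0.4673) = 1.877

1.9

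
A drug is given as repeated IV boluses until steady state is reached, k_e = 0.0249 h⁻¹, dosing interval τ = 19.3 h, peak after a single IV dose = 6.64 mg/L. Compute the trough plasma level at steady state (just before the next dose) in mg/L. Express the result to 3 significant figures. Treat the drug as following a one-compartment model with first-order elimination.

e^(−kτ) = e^(−0.02490 × 19.3) = 0.6184
Accumulation ratio R = 1 / (1 − e^(−kτ)) = 1 / (1 − 0.6184) = 2.621
Steady-state trough = C₀ × R × e^(−kτ) = 6.64 × 2.621 × 0.6184 = 10.76 mg/L

10.8 mg/L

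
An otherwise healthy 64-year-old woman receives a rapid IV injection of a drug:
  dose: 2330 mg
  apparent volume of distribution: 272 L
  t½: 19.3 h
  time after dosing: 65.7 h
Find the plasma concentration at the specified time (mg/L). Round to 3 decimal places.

C₀ = Dose / Vd = 2330 / 272 = 8.566 mg/L
k = ln2 / t½ = 0.693147 / 19.3 = 0.03591 h⁻¹
C = C₀ · e^(−k·t) = 8.566 × e^(−0.03591 × 65.7)
  = 8.566 × 0.09449 = 0.8094 mg/L

0.809 mg/L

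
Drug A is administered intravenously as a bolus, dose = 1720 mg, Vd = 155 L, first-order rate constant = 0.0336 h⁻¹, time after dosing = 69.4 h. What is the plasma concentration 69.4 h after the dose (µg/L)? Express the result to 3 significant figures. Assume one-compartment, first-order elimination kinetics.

1080 µg/L

C₀ = Dose / Vd = 1720 / 155 = 11.10 mg/L
C = C₀ · e^(−k·t) = 11.10 × e^(−0.03360 × 69.4)
  = 11.10 × 0.09712 = 1.078 mg/L
Convert: 1.078 mg/L × 1000 = 1078 µg/L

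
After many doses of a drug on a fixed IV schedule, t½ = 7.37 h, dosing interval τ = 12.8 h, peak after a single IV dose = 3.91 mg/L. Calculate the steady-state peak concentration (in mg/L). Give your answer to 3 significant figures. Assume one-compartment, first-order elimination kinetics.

5.59 mg/L

k = ln2 / t½ = 0.693147 / 7.37 = 0.09405 h⁻¹
e^(−kτ) = e^(−0.09405 × 12.8) = 0.3000
Accumulation ratio R = 1 / (1 − e^(−kτ)) = 1 / (1 − 0.3000) = 1.429
Steady-state peak = C₀ × R = 3.91 × 1.429 = 5.587 mg/L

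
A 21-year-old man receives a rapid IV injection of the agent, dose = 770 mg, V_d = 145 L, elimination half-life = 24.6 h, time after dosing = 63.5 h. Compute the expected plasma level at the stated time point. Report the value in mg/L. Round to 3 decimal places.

0.887 mg/L

C₀ = Dose / Vd = 770.0 / 145 = 5.310 mg/L
k = ln2 / t½ = 0.693147 / 24.6 = 0.02818 h⁻¹
C = C₀ · e^(−k·t) = 5.310 × e^(−0.02818 × 63.5)
  = 5.310 × 0.1671 = 0.8873 mg/L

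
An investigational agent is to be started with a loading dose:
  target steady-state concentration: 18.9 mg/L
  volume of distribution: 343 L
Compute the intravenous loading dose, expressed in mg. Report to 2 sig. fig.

6500 mg

LD = Css × Vd = 18.9 × 343 = 6483 mg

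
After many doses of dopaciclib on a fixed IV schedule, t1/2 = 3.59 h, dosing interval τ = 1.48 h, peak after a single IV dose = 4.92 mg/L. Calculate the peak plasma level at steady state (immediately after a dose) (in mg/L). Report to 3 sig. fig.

k = ln2 / t½ = 0.693147 / 3.59 = 0.1931 h⁻¹
e^(−kτ) = e^(−0.1931 × 1.48) = 0.7514
Accumulation ratio R = 1 / (1 − e^(−kτ)) = 1 / (1 − 0.7514) = 4.023
Steady-state peak = C₀ × R = 4.92 × 4.023 = 19.79 mg/L

19.8 mg/L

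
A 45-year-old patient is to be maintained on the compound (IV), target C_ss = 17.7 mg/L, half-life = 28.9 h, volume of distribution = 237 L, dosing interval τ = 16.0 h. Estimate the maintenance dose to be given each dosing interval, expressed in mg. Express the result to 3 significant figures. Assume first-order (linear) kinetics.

1610 mg

k = ln2 / t½ = 0.693147 / 28.9 = 0.02398 h⁻¹
CL = k × Vd = 0.02398 × 237 = 5.683 L/h
At steady state, Dose/τ = Css × CL.
Dose = Css × CL × τ = 17.7 × 5.683 × 16.0 = 1609 mg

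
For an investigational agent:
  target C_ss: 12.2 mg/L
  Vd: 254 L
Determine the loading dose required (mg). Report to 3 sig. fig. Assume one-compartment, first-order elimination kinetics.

3100 mg

LD = Css × Vd = 12.2 × 254 = 3099 mg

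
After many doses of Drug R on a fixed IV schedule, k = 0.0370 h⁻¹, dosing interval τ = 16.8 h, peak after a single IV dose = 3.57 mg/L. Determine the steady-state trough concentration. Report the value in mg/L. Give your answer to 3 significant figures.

e^(−kτ) = e^(−0.03700 × 16.8) = 0.5371
Accumulation ratio R = 1 / (1 − e^(−kτ)) = 1 / (1 − 0.5371) = 2.160
Steady-state trough = C₀ × R × e^(−kτ) = 3.57 × 2.160 × 0.5371 = 4.142 mg/L

4.14 mg/L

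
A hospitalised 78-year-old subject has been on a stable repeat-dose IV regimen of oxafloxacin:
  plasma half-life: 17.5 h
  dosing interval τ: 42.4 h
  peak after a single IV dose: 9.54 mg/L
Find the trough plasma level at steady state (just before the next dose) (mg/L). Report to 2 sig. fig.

k = ln2 / t½ = 0.693147 / 17.5 = 0.03961 h⁻¹
e^(−kτ) = e^(−0.03961 × 42.4) = 0.1865
Accumulation ratio R = 1 / (1 − e^(−kτ)) = 1 / (1 − 0.1865) = 1.229
Steady-state trough = C₀ × R × e^(−kτ) = 9.54 × 1.229 × 0.1865 = 2.187 mg/L

2.2 mg/L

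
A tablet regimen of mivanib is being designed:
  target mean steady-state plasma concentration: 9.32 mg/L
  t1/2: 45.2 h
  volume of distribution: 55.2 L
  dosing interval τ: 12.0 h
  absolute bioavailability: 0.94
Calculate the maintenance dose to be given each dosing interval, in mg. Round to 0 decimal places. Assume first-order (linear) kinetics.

k = ln2 / t½ = 0.693147 / 45.2 = 0.01534 h⁻¹
CL = k × Vd = 0.01534 × 55.2 = 0.8468 L/h
At steady state, F × (Dose/τ) = Css × CL.
Dose = Css × CL × τ / F = 9.32 × 0.8468 × 12.0 / 0.94 = 100.8 mg

101 mg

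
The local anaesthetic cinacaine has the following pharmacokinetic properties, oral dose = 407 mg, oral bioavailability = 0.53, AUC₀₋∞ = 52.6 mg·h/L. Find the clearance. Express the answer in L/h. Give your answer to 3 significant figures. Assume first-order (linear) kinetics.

CL = F·Dose / AUC = 0.53 × 407 / 52.6 = 4.101 L/h

4.10 L/h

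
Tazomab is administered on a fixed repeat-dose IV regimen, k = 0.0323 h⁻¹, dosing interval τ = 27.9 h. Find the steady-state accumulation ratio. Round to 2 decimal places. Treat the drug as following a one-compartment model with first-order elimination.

e^(−kτ) = e^(−0.03230 × 27.9) = 0.4061
Accumulation ratio R = 1 / (1 − e^(−kτ)) = 1 / (1 − 0.4061) = 1.684

1.68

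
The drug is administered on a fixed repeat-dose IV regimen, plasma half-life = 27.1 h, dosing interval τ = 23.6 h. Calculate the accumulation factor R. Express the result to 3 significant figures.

k = ln2 / t½ = 0.693147 / 27.1 = 0.02558 h⁻¹
e^(−kτ) = e^(−0.02558 × 23.6) = 0.5468
Accumulation ratio R = 1 / (1 − e^(−kτ)) = 1 / (1 − 0.5468) = 2.207

2.21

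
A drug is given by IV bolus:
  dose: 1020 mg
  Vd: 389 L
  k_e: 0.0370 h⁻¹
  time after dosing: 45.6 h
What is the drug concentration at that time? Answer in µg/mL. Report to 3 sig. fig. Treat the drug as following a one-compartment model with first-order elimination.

0.485 µg/mL

C₀ = Dose / Vd = 1020 / 389 = 2.622 mg/L
C = C₀ · e^(−k·t) = 2.622 × e^(−0.03700 × 45.6)
  = 2.622 × 0.1850 = 0.4851 mg/L
(0.4851 mg/L = 0.4851 µg/mL)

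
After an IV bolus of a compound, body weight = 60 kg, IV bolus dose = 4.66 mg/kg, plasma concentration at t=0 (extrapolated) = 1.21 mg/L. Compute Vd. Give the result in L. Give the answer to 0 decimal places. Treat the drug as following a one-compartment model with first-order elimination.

231 L

Dose = 4.66 × 60 = 279.6 mg
Vd = Dose / C₀ = 279.6 / 1.21 = 231.1 L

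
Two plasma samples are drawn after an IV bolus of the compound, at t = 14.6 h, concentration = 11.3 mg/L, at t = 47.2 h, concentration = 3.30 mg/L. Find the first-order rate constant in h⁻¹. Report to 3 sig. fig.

0.0378 h⁻¹

k = ln(C₁/C₂) / (t₂ − t₁) = ln(11.3/3.30) / (47.2 − 14.6)
  = 1.231 / 32.60 = 0.03776 h⁻¹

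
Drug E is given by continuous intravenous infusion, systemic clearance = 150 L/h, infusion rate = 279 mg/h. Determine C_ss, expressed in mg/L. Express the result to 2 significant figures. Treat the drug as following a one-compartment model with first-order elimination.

1.9 mg/L

At steady state Css = R₀ / CL = 279 / 150.0 = 1.860 mg/L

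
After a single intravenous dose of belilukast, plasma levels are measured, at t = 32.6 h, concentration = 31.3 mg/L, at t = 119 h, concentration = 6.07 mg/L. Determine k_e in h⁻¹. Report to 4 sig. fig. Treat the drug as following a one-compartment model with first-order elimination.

k = ln(C₁/C₂) / (t₂ − t₁) = ln(31.3/6.07) / (119 − 32.6)
  = 1.640 / 86.40 = 0.01898 h⁻¹

0.01898 h⁻¹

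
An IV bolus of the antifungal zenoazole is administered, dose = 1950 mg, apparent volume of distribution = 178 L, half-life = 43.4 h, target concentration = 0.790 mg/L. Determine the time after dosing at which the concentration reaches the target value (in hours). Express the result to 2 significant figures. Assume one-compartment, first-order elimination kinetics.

160 h

C₀ = Dose / Vd = 1950 / 178 = 10.96 mg/L
k = ln2 / t½ = 0.693147 / 43.4 = 0.01597 h⁻¹
t = ln(C₀ / C) / k = ln(10.96 / 0.790) / 0.01597
  = ln(13.87) / 0.01597 = 2.630 / 0.01597 = 164.7 h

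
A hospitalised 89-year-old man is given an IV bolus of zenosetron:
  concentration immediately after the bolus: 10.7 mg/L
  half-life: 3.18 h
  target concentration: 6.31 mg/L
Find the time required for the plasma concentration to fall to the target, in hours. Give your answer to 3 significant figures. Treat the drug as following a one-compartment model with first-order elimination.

2.42 h

k = ln2 / t½ = 0.693147 / 3.18 = 0.2180 h⁻¹
t = ln(C₀ / C) / k = ln(10.70 / 6.31) / 0.2180
  = ln(1.696) / 0.2180 = 0.5283 / 0.2180 = 2.423 h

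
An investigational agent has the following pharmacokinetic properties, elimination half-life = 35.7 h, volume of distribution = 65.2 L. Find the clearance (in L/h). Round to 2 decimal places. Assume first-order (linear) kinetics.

1.27 L/h

k = ln2 / t½ = 0.693147 / 35.7 = 0.01942 h⁻¹
CL = k × Vd = 0.01942 × 65.2 = 1.266 L/h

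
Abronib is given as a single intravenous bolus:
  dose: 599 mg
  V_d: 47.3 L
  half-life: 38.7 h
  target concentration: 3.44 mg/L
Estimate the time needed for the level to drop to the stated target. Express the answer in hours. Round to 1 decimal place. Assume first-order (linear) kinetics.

72.8 h

C₀ = Dose / Vd = 599.0 / 47.3 = 12.66 mg/L
k = ln2 / t½ = 0.693147 / 38.7 = 0.01791 h⁻¹
t = ln(C₀ / C) / k = ln(12.66 / 3.44) / 0.01791
  = ln(3.680) / 0.01791 = 1.303 / 0.01791 = 72.75 h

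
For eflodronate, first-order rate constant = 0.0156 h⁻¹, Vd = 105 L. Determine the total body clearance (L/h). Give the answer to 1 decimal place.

1.6 L/h

CL = k × Vd = 0.0156 × 105 = 1.638 L/h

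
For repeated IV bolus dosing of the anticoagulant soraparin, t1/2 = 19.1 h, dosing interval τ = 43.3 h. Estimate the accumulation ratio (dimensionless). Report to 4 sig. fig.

k = ln2 / t½ = 0.693147 / 19.1 = 0.03629 h⁻¹
e^(−kτ) = e^(−0.03629 × 43.3) = 0.2078
Accumulation ratio R = 1 / (1 − e^(−kτ)) = 1 / (1 − 0.2078) = 1.262

1.262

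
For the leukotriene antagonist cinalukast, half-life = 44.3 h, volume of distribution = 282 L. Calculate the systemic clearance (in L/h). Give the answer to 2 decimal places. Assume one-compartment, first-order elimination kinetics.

k = ln2 / t½ = 0.693147 / 44.3 = 0.01565 h⁻¹
CL = k × Vd = 0.01565 × 282 = 4.413 L/h

4.41 L/h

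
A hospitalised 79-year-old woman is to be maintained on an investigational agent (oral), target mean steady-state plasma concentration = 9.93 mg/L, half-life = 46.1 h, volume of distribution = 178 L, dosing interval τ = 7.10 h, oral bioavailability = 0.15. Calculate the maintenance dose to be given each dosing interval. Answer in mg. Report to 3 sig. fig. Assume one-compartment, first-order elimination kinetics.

1260 mg

k = ln2 / t½ = 0.693147 / 46.1 = 0.01504 h⁻¹
CL = k × Vd = 0.01504 × 178 = 2.677 L/h
At steady state, F × (Dose/τ) = Css × CL.
Dose = Css × CL × τ / F = 9.93 × 2.677 × 7.10 / 0.15 = 1258 mg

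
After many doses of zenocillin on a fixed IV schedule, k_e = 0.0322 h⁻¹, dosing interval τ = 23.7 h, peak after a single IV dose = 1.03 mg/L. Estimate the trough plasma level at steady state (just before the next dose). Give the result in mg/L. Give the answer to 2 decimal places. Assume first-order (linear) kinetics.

0.90 mg/L

e^(−kτ) = e^(−0.03220 × 23.7) = 0.4662
Accumulation ratio R = 1 / (1 − e^(−kτ)) = 1 / (1 − 0.4662) = 1.873
Steady-state trough = C₀ × R × e^(−kτ) = 1.03 × 1.873 × 0.4662 = 0.8994 mg/L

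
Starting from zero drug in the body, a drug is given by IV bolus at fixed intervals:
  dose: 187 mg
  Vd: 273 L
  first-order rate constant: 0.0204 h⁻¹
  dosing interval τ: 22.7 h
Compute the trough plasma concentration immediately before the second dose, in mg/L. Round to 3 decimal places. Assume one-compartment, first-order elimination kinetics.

C₀ per dose = Dose / Vd = 187 / 273 = 0.6850 mg/L
Fraction remaining after one interval: r = e^(−kτ) = e^(−0.02040 × 22.7) = 0.6293
Before dose 2, 1 dose has been given (aged 1τ).
C_trough = C₀ × r = 0.6850 × 0.6293 = 0.4311 mg/L

0.431 mg/L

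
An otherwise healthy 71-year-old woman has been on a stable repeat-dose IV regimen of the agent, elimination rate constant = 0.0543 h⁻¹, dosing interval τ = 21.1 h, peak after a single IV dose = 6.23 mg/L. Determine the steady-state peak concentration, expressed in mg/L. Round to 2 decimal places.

e^(−kτ) = e^(−0.05430 × 21.1) = 0.3180
Accumulation ratio R = 1 / (1 − e^(−kτ)) = 1 / (1 − 0.3180) = 1.466
Steady-state peak = C₀ × R = 6.23 × 1.466 = 9.133 mg/L

9.13 mg/L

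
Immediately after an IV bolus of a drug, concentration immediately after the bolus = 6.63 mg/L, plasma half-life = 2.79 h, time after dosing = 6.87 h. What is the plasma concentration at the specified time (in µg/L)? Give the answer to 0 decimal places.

1203 µg/L

k = ln2 / t½ = 0.693147 / 2.79 = 0.2484 h⁻¹
C = C₀ · e^(−k·t) = 6.630 × e^(−0.2484 × 6.87)
  = 6.630 × 0.1815 = 1.203 mg/L
Convert: 1.203 mg/L × 1000 = 1203 µg/L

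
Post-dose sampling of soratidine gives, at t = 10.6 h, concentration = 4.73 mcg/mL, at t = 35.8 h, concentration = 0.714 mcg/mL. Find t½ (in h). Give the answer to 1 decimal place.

k = ln(C₁/C₂) / (t₂ − t₁) = ln(4.73/0.714) / (35.8 − 10.6)
  = 1.891 / 25.20 = 0.07504 h⁻¹
t½ = ln2 / k = 0.693147 / 0.07504 = 9.237 h

9.2 h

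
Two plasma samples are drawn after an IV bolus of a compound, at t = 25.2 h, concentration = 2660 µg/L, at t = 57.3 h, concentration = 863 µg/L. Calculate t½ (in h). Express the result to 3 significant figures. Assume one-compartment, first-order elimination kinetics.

k = ln(C₁/C₂) / (t₂ − t₁) = ln(2660/863) / (57.3 − 25.2)
  = 1.126 / 32.10 = 0.03508 h⁻¹
t½ = ln2 / k = 0.693147 / 0.03508 = 19.76 h

19.8 h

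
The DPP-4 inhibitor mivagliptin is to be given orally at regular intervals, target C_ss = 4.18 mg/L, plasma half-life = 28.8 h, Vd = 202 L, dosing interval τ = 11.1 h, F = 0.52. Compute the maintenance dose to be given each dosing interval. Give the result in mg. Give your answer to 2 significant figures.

430 mg

k = ln2 / t½ = 0.693147 / 28.8 = 0.02407 h⁻¹
CL = k × Vd = 0.02407 × 202 = 4.862 L/h
At steady state, F × (Dose/τ) = Css × CL.
Dose = Css × CL × τ / F = 4.18 × 4.862 × 11.1 / 0.52 = 433.8 mg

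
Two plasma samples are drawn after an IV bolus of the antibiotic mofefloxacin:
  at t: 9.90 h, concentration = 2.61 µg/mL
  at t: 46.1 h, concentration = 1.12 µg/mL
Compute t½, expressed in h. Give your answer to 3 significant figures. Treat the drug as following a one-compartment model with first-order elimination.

29.7 h

k = ln(C₁/C₂) / (t₂ − t₁) = ln(2.61/1.12) / (46.1 − 9.90)
  = 0.8460 / 36.20 = 0.02337 h⁻¹
t½ = ln2 / k = 0.693147 / 0.02337 = 29.66 h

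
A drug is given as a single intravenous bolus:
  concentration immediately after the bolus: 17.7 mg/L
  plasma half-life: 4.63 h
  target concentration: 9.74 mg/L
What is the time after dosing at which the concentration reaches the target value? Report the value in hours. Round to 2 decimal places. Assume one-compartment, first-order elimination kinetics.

3.99 h

k = ln2 / t½ = 0.693147 / 4.63 = 0.1497 h⁻¹
t = ln(C₀ / C) / k = ln(17.70 / 9.74) / 0.1497
  = ln(1.817) / 0.1497 = 0.5972 / 0.1497 = 3.989 h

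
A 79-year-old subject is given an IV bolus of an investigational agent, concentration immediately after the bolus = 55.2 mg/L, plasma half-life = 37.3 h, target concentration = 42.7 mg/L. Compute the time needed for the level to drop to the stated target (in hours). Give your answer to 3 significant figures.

k = ln2 / t½ = 0.693147 / 37.3 = 0.01858 h⁻¹
t = ln(C₀ / C) / k = ln(55.20 / 42.7) / 0.01858
  = ln(1.293) / 0.01858 = 0.2570 / 0.01858 = 13.83 h

13.8 h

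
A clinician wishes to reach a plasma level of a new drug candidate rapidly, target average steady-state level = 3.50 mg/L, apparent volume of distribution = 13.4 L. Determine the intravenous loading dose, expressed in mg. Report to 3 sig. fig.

LD = Css × Vd = 3.50 × 13.4 = 46.90 mg

46.9 mg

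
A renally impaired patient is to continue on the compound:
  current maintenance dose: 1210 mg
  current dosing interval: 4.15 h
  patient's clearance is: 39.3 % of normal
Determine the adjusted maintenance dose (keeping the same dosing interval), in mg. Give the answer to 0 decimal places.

476 mg

To keep the same average steady-state level, dosing rate must scale with clearance.
CL ratio = 39.3 / 100 = 0.3930
New dose (same interval) = 1210 × 0.3930 = 475.5 mg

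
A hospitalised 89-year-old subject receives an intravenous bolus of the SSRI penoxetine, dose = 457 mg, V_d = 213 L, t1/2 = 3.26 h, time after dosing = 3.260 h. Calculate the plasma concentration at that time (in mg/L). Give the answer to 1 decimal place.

1.1 mg/L

C₀ = Dose / Vd = 457.0 / 213 = 2.146 mg/L
k = ln2 / t½ = 0.693147 / 3.26 = 0.2126 h⁻¹
t / t½ = 3.260 / 3.26 = 1 half-lives
C = C₀ × (1/2)^1 = 2.146 × 0.5000 = 1.073 mg/L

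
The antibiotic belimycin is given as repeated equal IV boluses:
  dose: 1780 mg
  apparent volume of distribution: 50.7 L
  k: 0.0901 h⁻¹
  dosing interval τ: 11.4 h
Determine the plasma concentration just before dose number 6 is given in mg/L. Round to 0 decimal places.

C₀ per dose = Dose / Vd = 1780 / 50.7 = 35.11 mg/L
Fraction remaining after one interval: r = e^(−kτ) = e^(−0.09010 × 11.4) = 0.3580
Before dose 6, 5 doses have been given (aged 1τ, 2τ, 3τ, 4τ, 5τ).
C_trough = C₀ × (r + r² + … + r^5) = C₀ × r(1−r^5)/(1−r)
        = 35.11 × 0.3580 × (1 − 0.005881) / (1 − 0.3580) = 19.46 mg/L

19 mg/L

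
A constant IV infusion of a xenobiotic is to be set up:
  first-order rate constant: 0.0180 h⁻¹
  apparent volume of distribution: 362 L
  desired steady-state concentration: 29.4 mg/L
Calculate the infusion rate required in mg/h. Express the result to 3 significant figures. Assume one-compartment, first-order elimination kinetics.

192 mg/h

CL = k × Vd = 0.01800 × 362 = 6.516 L/h
At steady state, infusion rate R₀ = Css × CL = 29.4 × 6.516 = 191.6 mg/h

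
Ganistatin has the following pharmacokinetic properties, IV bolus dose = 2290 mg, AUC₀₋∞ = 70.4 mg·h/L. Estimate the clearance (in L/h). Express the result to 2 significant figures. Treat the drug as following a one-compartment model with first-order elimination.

33 L/h

CL = Dose / AUC = 2290 / 70.4 = 32.53 L/h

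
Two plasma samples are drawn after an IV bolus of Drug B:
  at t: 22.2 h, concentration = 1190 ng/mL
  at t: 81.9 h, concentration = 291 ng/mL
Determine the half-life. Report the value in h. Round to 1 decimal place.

29.4 h

k = ln(C₁/C₂) / (t₂ − t₁) = ln(1190/291) / (81.9 − 22.2)
  = 1.408 / 59.70 = 0.02358 h⁻¹
t½ = ln2 / k = 0.693147 / 0.02358 = 29.40 h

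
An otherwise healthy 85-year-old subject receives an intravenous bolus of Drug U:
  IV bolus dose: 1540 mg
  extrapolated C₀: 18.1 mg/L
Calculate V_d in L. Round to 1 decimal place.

Vd = Dose / C₀ = 1540 / 18.1 = 85.08 L

85.1 L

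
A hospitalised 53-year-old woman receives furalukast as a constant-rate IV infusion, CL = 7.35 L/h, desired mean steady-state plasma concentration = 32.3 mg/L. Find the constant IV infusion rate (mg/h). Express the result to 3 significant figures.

237 mg/h

At steady state, infusion rate R₀ = Css × CL = 32.3 × 7.350 = 237.4 mg/h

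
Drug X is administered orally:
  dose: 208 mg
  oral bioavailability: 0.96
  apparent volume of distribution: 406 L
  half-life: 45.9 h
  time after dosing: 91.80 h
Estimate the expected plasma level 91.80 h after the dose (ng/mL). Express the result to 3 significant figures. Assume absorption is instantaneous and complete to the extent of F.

123 ng/mL

Amount reaching circulation = F × Dose = 0.96 × 208.0 = 199.7 mg
C₀ = F·Dose / Vd = 199.7 / 406 = 0.4919 mg/L
k = ln2 / t½ = 0.693147 / 45.9 = 0.01510 h⁻¹
t / t½ = 91.80 / 45.9 = 2 half-lives
C = C₀ × (1/2)^2 = 0.4919 × 0.2500 = 0.1230 mg/L
Convert: 0.1230 mg/L × 1000 = 123.0 ng/mL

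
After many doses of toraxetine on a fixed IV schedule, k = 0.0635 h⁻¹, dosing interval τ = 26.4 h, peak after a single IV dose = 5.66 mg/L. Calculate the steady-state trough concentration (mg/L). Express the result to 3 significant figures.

1.30 mg/L

e^(−kτ) = e^(−0.06350 × 26.4) = 0.1870
Accumulation ratio R = 1 / (1 − e^(−kτ)) = 1 / (1 − 0.1870) = 1.230
Steady-state trough = C₀ × R × e^(−kτ) = 5.66 × 1.230 × 0.1870 = 1.302 mg/L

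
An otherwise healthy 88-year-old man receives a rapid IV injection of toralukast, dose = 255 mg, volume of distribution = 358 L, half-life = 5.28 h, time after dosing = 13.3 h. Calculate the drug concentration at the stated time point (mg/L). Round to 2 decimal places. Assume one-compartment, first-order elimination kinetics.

0.12 mg/L

C₀ = Dose / Vd = 255.0 / 358 = 0.7123 mg/L
k = ln2 / t½ = 0.693147 / 5.28 = 0.1313 h⁻¹
C = C₀ · e^(−k·t) = 0.7123 × e^(−0.1313 × 13.3)
  = 0.7123 × 0.1744 = 0.1242 mg/L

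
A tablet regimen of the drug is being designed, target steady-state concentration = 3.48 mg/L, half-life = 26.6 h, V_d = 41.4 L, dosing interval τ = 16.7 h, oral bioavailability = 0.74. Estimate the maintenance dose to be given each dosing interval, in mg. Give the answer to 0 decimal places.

85 mg

k = ln2 / t½ = 0.693147 / 26.6 = 0.02606 h⁻¹
CL = k × Vd = 0.02606 × 41.4 = 1.079 L/h
At steady state, F × (Dose/τ) = Css × CL.
Dose = Css × CL × τ / F = 3.48 × 1.079 × 16.7 / 0.74 = 84.74 mg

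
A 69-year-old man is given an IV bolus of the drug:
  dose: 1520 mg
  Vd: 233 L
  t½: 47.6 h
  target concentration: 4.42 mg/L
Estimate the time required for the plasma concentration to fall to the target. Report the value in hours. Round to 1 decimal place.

C₀ = Dose / Vd = 1520 / 233 = 6.524 mg/L
k = ln2 / t½ = 0.693147 / 47.6 = 0.01456 h⁻¹
t = ln(C₀ / C) / k = ln(6.524 / 4.42) / 0.01456
  = ln(1.476) / 0.01456 = 0.3893 / 0.01456 = 26.74 h

26.7 h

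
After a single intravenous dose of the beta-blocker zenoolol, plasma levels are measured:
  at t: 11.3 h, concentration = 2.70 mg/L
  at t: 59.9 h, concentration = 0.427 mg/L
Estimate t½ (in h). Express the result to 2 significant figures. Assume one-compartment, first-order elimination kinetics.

k = ln(C₁/C₂) / (t₂ − t₁) = ln(2.70/0.427) / (59.9 − 11.3)
  = 1.844 / 48.60 = 0.03794 h⁻¹
t½ = ln2 / k = 0.693147 / 0.03794 = 18.27 h

18 h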